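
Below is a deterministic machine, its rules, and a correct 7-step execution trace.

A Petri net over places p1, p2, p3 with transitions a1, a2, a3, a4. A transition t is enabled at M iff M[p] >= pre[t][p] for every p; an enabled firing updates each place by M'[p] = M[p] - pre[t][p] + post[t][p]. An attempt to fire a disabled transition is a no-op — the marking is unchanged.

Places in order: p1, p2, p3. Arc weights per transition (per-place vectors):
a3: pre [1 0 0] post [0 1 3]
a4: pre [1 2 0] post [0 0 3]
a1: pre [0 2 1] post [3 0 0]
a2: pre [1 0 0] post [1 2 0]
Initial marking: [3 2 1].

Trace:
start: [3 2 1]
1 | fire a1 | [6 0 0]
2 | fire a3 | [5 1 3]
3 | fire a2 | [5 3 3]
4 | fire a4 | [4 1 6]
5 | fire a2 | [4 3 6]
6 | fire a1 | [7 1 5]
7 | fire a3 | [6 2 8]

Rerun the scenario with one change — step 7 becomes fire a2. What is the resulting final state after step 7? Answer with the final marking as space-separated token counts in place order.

(re-executing from step 7 with the substitution; state before step 7: [7 1 5])
7 | fire a2 | [7 3 5]

7 3 5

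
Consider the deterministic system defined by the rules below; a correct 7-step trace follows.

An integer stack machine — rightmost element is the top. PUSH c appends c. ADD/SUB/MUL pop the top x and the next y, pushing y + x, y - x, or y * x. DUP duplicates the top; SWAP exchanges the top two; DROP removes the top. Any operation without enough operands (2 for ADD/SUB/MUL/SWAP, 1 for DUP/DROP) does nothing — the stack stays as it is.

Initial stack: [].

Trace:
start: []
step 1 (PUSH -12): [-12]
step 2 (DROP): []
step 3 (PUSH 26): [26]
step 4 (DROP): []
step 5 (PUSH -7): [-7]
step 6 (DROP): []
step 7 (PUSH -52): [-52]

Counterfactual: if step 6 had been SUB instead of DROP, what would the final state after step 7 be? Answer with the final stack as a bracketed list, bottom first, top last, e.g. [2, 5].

(re-executing from step 6 with the substitution; state before step 6: [-7])
step 6 (SUB): [-7]
step 7 (PUSH -52): [-7, -52]

[-7, -52]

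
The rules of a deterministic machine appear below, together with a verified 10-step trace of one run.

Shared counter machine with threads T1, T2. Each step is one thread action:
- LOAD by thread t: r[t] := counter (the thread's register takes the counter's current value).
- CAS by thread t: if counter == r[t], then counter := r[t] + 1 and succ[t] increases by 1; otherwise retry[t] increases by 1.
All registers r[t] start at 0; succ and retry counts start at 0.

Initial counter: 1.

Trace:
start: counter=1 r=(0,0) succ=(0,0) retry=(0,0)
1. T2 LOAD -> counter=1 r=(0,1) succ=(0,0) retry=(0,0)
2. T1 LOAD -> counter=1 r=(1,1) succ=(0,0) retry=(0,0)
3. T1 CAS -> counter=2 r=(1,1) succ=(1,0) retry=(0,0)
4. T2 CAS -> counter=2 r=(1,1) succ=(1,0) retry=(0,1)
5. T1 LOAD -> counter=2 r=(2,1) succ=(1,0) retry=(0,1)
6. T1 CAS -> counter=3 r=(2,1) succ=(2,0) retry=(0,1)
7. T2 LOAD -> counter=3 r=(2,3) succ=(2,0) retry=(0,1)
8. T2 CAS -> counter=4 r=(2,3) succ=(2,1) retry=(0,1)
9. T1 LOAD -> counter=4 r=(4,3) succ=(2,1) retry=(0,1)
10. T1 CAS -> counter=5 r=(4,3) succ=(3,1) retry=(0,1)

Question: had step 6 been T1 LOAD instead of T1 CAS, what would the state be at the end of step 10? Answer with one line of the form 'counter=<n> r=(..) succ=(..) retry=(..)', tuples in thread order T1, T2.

(re-executing from step 6 with the substitution; state before step 6: counter=2 r=(2,1) succ=(1,0) retry=(0,1))
6. T1 LOAD -> counter=2 r=(2,1) succ=(1,0) retry=(0,1)
7. T2 LOAD -> counter=2 r=(2,2) succ=(1,0) retry=(0,1)
8. T2 CAS -> counter=3 r=(2,2) succ=(1,1) retry=(0,1)
9. T1 LOAD -> counter=3 r=(3,2) succ=(1,1) retry=(0,1)
10. T1 CAS -> counter=4 r=(3,2) succ=(2,1) retry=(0,1)

counter=4 r=(3,2) succ=(2,1) retry=(0,1)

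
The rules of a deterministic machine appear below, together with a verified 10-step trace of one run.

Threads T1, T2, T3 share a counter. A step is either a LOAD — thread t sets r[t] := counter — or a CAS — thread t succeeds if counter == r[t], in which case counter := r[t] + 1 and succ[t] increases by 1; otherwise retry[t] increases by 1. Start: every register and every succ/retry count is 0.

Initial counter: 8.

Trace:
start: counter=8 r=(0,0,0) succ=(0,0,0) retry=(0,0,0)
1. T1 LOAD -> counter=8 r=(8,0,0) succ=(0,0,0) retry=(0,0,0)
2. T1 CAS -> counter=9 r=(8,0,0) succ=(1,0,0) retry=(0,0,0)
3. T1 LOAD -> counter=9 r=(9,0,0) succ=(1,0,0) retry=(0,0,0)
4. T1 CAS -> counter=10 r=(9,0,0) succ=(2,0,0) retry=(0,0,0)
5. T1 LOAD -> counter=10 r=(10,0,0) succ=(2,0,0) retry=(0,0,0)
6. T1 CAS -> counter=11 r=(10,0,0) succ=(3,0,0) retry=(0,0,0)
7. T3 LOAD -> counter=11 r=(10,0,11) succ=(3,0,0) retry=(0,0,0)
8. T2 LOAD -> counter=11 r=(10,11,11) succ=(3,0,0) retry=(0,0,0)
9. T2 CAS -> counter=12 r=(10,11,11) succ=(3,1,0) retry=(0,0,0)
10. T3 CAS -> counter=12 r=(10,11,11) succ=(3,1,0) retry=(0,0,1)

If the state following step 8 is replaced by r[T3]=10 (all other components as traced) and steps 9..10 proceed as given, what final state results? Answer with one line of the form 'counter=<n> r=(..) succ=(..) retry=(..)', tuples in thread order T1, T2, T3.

counter=12 r=(10,11,10) succ=(3,1,0) retry=(0,0,1)

state after step 8 := counter=11 r=(10,11,10) succ=(3,0,0) retry=(0,0,0)
9. T2 CAS -> counter=12 r=(10,11,10) succ=(3,1,0) retry=(0,0,0)
10. T3 CAS -> counter=12 r=(10,11,10) succ=(3,1,0) retry=(0,0,1)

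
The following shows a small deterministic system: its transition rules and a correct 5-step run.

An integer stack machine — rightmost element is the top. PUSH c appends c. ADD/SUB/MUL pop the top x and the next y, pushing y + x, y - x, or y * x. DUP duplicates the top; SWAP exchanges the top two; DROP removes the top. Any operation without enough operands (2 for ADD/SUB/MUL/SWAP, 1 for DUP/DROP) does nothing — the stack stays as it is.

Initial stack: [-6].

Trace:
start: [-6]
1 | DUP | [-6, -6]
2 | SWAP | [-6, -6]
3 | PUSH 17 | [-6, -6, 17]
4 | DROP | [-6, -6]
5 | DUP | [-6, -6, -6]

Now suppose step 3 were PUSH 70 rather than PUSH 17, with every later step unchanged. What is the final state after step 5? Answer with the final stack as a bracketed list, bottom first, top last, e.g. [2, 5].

[-6, -6, -6]

(re-executing from step 3 with the substitution; state before step 3: [-6, -6])
3 | PUSH 70 | [-6, -6, 70]
4 | DROP | [-6, -6]
5 | DUP | [-6, -6, -6]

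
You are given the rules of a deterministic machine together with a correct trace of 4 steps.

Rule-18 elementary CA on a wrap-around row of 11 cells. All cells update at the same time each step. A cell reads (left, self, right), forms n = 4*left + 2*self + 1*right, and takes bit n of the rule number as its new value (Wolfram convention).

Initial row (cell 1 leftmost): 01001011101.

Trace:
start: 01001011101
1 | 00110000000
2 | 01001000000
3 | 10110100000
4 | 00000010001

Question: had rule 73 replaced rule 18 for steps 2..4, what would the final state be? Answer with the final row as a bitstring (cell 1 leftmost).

(re-executing steps 2..4 under rule 73; state before step 2: 00110000000)
2 | 10110111111
3 | 10110100000
4 | 00110001110

00110001110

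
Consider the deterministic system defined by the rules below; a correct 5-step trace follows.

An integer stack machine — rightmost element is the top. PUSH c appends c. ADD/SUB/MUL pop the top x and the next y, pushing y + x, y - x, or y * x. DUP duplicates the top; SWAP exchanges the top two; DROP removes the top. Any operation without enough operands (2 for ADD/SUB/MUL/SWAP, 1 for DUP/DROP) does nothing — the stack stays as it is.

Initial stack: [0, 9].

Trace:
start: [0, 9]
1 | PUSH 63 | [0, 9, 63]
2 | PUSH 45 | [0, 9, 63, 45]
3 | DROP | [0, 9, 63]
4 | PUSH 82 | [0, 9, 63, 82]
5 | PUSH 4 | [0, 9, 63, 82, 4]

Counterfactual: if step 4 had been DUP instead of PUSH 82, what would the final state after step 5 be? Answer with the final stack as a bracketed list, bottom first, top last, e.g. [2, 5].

(re-executing from step 4 with the substitution; state before step 4: [0, 9, 63])
4 | DUP | [0, 9, 63, 63]
5 | PUSH 4 | [0, 9, 63, 63, 4]

[0, 9, 63, 63, 4]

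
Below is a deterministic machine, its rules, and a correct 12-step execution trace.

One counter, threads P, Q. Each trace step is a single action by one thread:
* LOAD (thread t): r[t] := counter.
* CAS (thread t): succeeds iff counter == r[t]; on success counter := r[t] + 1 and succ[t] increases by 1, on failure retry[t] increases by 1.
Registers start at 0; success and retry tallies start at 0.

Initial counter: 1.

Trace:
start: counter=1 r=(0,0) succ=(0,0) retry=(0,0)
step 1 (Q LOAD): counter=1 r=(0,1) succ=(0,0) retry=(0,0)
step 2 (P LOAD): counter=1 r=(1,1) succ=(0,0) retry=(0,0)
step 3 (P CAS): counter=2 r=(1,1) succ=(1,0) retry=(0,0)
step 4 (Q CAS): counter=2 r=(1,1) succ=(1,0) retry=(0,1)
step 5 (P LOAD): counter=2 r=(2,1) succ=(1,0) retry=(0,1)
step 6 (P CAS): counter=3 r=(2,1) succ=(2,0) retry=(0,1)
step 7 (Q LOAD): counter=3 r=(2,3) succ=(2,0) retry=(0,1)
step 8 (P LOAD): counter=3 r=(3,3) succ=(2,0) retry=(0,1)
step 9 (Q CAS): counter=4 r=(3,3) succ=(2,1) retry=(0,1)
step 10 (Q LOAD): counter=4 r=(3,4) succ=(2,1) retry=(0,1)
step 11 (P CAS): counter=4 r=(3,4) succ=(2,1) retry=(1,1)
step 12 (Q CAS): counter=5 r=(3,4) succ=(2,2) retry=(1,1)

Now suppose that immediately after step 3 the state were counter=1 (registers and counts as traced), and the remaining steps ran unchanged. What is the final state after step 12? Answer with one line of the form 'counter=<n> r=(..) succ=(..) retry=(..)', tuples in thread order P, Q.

counter=5 r=(3,4) succ=(2,3) retry=(1,0)

state after step 3 := counter=1 r=(1,1) succ=(1,0) retry=(0,0)
step 4 (Q CAS): counter=2 r=(1,1) succ=(1,1) retry=(0,0)
step 5 (P LOAD): counter=2 r=(2,1) succ=(1,1) retry=(0,0)
step 6 (P CAS): counter=3 r=(2,1) succ=(2,1) retry=(0,0)
step 7 (Q LOAD): counter=3 r=(2,3) succ=(2,1) retry=(0,0)
step 8 (P LOAD): counter=3 r=(3,3) succ=(2,1) retry=(0,0)
step 9 (Q CAS): counter=4 r=(3,3) succ=(2,2) retry=(0,0)
step 10 (Q LOAD): counter=4 r=(3,4) succ=(2,2) retry=(0,0)
step 11 (P CAS): counter=4 r=(3,4) succ=(2,2) retry=(1,0)
step 12 (Q CAS): counter=5 r=(3,4) succ=(2,3) retry=(1,0)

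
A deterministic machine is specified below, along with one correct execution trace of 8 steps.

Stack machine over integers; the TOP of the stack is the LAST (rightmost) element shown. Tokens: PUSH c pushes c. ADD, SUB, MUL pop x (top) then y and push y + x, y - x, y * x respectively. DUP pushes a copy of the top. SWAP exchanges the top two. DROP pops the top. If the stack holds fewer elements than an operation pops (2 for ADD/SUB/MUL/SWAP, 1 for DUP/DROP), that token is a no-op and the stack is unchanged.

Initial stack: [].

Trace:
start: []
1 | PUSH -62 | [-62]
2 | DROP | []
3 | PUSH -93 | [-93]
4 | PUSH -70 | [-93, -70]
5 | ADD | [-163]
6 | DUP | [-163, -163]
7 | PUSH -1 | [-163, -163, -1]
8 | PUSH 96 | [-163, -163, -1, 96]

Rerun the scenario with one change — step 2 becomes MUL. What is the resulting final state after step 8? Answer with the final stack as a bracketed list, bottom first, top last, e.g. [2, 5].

[-62, -163, -163, -1, 96]

(re-executing from step 2 with the substitution; state before step 2: [-62])
2 | MUL | [-62]
3 | PUSH -93 | [-62, -93]
4 | PUSH -70 | [-62, -93, -70]
5 | ADD | [-62, -163]
6 | DUP | [-62, -163, -163]
7 | PUSH -1 | [-62, -163, -163, -1]
8 | PUSH 96 | [-62, -163, -163, -1, 96]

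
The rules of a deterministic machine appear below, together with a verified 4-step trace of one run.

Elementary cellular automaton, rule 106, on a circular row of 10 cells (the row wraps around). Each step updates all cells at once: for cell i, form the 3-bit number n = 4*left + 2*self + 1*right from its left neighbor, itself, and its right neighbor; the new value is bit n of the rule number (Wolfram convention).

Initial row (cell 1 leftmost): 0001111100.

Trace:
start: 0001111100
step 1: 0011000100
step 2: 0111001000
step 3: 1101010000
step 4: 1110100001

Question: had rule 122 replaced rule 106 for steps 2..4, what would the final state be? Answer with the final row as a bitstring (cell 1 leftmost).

(re-executing steps 2..4 under rule 122; state before step 2: 0011000100)
step 2: 0111101010
step 3: 1100110101
step 4: 0111111011

0111111011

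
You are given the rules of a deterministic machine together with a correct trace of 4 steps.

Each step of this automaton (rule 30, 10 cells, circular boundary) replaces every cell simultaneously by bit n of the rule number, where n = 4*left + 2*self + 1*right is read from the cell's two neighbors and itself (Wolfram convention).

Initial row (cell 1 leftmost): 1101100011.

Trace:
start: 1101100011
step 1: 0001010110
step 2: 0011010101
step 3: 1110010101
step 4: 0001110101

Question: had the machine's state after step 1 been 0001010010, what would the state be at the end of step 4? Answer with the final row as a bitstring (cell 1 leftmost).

state after step 1 := 0001010010
step 2: 0011011111
step 3: 1110010000
step 4: 1001111001

1001111001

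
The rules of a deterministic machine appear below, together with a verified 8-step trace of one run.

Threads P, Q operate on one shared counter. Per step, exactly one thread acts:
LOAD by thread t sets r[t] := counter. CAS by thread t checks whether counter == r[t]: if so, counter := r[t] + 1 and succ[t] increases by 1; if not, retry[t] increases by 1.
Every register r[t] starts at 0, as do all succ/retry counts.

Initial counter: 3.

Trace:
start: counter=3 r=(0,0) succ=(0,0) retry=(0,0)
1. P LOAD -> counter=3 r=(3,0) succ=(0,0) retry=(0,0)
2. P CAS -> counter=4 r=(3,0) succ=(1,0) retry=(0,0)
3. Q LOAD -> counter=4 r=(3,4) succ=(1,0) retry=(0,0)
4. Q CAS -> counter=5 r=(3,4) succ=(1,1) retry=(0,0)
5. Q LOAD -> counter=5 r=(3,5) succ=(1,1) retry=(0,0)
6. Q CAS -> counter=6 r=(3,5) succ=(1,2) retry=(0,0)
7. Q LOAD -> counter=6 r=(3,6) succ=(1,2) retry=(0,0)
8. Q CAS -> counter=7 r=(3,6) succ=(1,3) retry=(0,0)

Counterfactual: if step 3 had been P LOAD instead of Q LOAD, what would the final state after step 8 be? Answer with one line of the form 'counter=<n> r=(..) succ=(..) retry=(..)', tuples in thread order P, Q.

(re-executing from step 3 with the substitution; state before step 3: counter=4 r=(3,0) succ=(1,0) retry=(0,0))
3. P LOAD -> counter=4 r=(4,0) succ=(1,0) retry=(0,0)
4. Q CAS -> counter=4 r=(4,0) succ=(1,0) retry=(0,1)
5. Q LOAD -> counter=4 r=(4,4) succ=(1,0) retry=(0,1)
6. Q CAS -> counter=5 r=(4,4) succ=(1,1) retry=(0,1)
7. Q LOAD -> counter=5 r=(4,5) succ=(1,1) retry=(0,1)
8. Q CAS -> counter=6 r=(4,5) succ=(1,2) retry=(0,1)

counter=6 r=(4,5) succ=(1,2) retry=(0,1)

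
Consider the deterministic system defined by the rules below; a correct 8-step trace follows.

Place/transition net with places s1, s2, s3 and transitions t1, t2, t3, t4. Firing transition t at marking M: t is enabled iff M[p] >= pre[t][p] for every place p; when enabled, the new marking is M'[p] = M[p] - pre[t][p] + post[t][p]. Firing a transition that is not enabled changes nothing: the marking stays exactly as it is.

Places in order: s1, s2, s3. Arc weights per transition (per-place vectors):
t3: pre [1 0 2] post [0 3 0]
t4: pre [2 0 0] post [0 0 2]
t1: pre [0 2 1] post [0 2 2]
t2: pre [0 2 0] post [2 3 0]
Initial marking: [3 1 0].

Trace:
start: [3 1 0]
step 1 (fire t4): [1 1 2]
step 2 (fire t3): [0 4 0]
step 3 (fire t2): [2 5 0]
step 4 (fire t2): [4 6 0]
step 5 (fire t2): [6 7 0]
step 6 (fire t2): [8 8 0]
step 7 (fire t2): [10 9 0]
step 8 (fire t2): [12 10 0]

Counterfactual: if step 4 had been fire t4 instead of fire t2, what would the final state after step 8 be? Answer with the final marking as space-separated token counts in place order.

(re-executing from step 4 with the substitution; state before step 4: [2 5 0])
step 4 (fire t4): [0 5 2]
step 5 (fire t2): [2 6 2]
step 6 (fire t2): [4 7 2]
step 7 (fire t2): [6 8 2]
step 8 (fire t2): [8 9 2]

8 9 2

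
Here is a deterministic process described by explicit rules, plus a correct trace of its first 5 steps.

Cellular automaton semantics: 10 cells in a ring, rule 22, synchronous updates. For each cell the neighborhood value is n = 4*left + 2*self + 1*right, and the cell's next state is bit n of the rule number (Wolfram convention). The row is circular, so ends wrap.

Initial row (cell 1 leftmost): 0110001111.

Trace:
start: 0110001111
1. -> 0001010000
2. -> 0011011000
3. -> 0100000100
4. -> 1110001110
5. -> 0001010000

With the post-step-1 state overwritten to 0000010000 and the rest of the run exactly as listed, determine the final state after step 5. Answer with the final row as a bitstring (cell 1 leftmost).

0100000001

state after step 1 := 0000010000
2. -> 0000111000
3. -> 0001000100
4. -> 0011101110
5. -> 0100000001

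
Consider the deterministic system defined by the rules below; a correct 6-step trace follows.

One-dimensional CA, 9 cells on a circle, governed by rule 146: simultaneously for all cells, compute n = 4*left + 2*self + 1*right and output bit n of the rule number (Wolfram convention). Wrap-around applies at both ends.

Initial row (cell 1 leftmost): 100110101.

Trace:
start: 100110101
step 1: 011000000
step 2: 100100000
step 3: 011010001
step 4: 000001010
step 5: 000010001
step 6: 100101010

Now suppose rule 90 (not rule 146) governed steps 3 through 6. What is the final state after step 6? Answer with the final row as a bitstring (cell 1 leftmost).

(re-executing steps 3..6 under rule 90; state before step 3: 100100000)
step 3: 011010001
step 4: 011001010
step 5: 111110001
step 6: 000011011

000011011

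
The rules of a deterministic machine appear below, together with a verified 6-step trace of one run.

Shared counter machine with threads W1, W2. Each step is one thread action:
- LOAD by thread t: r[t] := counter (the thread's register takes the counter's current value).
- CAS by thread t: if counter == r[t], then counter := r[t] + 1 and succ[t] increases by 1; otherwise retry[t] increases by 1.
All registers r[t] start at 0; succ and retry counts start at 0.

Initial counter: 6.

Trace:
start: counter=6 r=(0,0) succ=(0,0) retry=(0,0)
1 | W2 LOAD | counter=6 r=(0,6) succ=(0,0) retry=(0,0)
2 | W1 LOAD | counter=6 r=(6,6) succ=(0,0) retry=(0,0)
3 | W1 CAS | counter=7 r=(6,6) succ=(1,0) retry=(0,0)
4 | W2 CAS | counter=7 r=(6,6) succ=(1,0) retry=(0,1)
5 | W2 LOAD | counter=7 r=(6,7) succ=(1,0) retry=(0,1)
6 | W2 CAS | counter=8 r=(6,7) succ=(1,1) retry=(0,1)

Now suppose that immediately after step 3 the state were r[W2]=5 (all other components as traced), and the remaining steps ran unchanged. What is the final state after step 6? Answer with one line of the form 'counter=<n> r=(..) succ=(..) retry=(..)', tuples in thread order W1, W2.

state after step 3 := counter=7 r=(6,5) succ=(1,0) retry=(0,0)
4 | W2 CAS | counter=7 r=(6,5) succ=(1,0) retry=(0,1)
5 | W2 LOAD | counter=7 r=(6,7) succ=(1,0) retry=(0,1)
6 | W2 CAS | counter=8 r=(6,7) succ=(1,1) retry=(0,1)

counter=8 r=(6,7) succ=(1,1) retry=(0,1)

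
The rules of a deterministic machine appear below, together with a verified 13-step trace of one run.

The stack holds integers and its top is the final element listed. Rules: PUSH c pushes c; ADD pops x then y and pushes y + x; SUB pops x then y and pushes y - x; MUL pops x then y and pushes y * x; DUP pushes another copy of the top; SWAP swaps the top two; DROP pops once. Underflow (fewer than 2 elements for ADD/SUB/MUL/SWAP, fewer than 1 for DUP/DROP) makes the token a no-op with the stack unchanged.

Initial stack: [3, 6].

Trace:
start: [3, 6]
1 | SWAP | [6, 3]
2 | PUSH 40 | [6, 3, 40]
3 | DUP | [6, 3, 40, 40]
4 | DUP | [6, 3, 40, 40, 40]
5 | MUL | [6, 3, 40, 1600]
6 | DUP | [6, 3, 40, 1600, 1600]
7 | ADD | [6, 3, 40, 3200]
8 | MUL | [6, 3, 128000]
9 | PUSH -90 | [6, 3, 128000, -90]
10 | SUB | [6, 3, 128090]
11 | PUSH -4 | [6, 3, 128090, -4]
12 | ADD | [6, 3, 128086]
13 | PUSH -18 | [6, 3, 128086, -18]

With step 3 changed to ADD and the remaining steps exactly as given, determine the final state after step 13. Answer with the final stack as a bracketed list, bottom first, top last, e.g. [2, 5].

[22274, -18]

(re-executing from step 3 with the substitution; state before step 3: [6, 3, 40])
3 | ADD | [6, 43]
4 | DUP | [6, 43, 43]
5 | MUL | [6, 1849]
6 | DUP | [6, 1849, 1849]
7 | ADD | [6, 3698]
8 | MUL | [22188]
9 | PUSH -90 | [22188, -90]
10 | SUB | [22278]
11 | PUSH -4 | [22278, -4]
12 | ADD | [22274]
13 | PUSH -18 | [22274, -18]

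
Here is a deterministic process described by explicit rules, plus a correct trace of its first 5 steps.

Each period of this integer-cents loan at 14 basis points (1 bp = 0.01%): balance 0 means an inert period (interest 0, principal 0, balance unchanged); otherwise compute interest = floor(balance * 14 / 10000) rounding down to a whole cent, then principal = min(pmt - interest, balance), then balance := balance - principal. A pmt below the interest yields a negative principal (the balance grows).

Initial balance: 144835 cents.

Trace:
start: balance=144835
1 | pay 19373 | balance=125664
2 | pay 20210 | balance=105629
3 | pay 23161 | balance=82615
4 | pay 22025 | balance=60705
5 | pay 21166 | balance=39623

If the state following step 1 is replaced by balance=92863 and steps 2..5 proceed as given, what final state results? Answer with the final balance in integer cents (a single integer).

6639

state after step 1 := balance=92863
2 | pay 20210 | balance=72783
3 | pay 23161 | balance=49723
4 | pay 22025 | balance=27767
5 | pay 21166 | balance=6639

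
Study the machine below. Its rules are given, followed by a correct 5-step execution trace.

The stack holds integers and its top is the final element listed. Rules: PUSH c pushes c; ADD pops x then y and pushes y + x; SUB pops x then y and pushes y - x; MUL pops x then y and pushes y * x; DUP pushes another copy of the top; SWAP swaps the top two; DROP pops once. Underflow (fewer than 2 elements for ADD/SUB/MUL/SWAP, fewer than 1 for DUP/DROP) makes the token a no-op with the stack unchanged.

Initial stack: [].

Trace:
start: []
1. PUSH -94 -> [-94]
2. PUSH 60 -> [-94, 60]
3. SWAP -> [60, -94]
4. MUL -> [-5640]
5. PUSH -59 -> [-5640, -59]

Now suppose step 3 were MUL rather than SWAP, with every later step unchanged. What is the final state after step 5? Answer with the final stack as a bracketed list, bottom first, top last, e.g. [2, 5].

[-5640, -59]

(re-executing from step 3 with the substitution; state before step 3: [-94, 60])
3. MUL -> [-5640]
4. MUL -> [-5640]
5. PUSH -59 -> [-5640, -59]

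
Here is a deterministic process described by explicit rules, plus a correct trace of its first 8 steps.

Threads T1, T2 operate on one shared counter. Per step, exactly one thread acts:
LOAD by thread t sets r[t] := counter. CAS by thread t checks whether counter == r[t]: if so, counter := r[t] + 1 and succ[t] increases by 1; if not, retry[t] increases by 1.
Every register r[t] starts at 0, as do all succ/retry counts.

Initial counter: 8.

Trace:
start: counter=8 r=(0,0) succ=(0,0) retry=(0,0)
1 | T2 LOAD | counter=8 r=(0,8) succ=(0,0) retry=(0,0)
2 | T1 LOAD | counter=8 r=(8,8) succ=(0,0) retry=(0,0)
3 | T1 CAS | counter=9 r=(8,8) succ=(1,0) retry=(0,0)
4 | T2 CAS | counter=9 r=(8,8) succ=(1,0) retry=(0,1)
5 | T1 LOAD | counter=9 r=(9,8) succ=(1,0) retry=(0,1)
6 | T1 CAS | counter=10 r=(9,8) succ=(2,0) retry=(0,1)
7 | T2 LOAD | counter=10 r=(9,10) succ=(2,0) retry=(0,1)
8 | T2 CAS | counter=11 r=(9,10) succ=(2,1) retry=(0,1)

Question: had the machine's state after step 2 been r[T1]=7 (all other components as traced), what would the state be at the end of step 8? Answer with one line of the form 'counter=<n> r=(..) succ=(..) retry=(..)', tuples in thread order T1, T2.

state after step 2 := counter=8 r=(7,8) succ=(0,0) retry=(0,0)
3 | T1 CAS | counter=8 r=(7,8) succ=(0,0) retry=(1,0)
4 | T2 CAS | counter=9 r=(7,8) succ=(0,1) retry=(1,0)
5 | T1 LOAD | counter=9 r=(9,8) succ=(0,1) retry=(1,0)
6 | T1 CAS | counter=10 r=(9,8) succ=(1,1) retry=(1,0)
7 | T2 LOAD | counter=10 r=(9,10) succ=(1,1) retry=(1,0)
8 | T2 CAS | counter=11 r=(9,10) succ=(1,2) retry=(1,0)

counter=11 r=(9,10) succ=(1,2) retry=(1,0)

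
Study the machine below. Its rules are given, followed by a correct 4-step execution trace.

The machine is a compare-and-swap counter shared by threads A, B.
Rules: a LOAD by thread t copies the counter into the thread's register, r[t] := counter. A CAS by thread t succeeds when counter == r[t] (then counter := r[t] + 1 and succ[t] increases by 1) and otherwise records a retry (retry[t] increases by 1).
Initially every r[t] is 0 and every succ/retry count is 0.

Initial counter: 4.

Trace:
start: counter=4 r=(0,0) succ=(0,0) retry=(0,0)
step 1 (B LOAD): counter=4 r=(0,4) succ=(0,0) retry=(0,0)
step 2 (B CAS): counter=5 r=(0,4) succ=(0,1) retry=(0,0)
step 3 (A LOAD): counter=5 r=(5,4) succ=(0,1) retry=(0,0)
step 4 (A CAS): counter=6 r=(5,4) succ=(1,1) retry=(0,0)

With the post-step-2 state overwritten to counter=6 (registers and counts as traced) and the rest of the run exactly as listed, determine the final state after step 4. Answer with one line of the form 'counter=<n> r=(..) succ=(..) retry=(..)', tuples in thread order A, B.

counter=7 r=(6,4) succ=(1,1) retry=(0,0)

state after step 2 := counter=6 r=(0,4) succ=(0,1) retry=(0,0)
step 3 (A LOAD): counter=6 r=(6,4) succ=(0,1) retry=(0,0)
step 4 (A CAS): counter=7 r=(6,4) succ=(1,1) retry=(0,0)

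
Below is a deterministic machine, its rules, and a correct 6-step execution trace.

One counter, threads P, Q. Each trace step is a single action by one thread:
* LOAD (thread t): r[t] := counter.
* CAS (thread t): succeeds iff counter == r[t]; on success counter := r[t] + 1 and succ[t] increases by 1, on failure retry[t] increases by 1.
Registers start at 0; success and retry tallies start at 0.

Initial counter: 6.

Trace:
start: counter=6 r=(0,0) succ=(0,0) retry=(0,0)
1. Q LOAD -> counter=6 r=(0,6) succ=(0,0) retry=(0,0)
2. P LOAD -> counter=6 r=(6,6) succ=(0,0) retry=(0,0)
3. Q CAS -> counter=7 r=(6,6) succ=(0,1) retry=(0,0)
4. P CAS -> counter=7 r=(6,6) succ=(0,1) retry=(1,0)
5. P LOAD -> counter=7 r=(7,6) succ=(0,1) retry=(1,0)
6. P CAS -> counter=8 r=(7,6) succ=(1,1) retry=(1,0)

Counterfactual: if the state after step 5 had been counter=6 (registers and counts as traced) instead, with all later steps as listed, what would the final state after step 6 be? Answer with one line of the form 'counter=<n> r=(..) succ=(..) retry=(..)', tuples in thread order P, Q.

state after step 5 := counter=6 r=(7,6) succ=(0,1) retry=(1,0)
6. P CAS -> counter=6 r=(7,6) succ=(0,1) retry=(2,0)

counter=6 r=(7,6) succ=(0,1) retry=(2,0)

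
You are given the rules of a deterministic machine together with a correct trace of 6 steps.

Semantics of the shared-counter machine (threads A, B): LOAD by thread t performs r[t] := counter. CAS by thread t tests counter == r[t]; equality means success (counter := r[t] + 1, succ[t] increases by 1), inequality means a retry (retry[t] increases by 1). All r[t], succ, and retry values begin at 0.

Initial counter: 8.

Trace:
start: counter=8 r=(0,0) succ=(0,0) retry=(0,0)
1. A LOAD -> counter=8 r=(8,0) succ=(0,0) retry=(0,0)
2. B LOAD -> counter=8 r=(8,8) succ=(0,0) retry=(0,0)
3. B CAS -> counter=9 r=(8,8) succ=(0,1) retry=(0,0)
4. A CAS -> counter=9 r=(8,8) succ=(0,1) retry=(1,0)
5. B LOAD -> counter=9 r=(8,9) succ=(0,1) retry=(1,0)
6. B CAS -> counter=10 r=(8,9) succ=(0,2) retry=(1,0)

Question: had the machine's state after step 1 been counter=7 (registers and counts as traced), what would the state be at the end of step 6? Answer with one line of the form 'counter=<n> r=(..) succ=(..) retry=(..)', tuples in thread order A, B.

state after step 1 := counter=7 r=(8,0) succ=(0,0) retry=(0,0)
2. B LOAD -> counter=7 r=(8,7) succ=(0,0) retry=(0,0)
3. B CAS -> counter=8 r=(8,7) succ=(0,1) retry=(0,0)
4. A CAS -> counter=9 r=(8,7) succ=(1,1) retry=(0,0)
5. B LOAD -> counter=9 r=(8,9) succ=(1,1) retry=(0,0)
6. B CAS -> counter=10 r=(8,9) succ=(1,2) retry=(0,0)

counter=10 r=(8,9) succ=(1,2) retry=(0,0)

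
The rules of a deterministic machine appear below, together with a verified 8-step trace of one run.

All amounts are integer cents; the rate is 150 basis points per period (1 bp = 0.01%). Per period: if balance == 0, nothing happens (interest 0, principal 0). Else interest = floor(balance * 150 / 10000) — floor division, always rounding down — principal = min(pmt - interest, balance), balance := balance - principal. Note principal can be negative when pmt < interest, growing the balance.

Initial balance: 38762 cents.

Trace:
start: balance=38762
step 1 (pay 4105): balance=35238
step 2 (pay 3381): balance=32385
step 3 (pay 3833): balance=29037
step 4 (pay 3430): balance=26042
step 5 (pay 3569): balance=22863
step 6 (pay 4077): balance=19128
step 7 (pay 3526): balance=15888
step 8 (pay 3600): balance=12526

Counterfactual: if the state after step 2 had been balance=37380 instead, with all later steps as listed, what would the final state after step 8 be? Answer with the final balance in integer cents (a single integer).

state after step 2 := balance=37380
step 3 (pay 3833): balance=34107
step 4 (pay 3430): balance=31188
step 5 (pay 3569): balance=28086
step 6 (pay 4077): balance=24430
step 7 (pay 3526): balance=21270
step 8 (pay 3600): balance=17989

17989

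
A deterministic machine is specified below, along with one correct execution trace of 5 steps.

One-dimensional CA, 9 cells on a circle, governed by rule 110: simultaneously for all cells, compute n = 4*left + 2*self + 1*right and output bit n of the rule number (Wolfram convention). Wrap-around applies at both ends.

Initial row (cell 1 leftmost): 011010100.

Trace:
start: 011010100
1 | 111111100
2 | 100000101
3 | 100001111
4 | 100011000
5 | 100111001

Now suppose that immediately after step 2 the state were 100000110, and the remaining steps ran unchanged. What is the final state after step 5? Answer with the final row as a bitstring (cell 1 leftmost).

100111001

state after step 2 := 100000110
3 | 100001111
4 | 100011000
5 | 100111001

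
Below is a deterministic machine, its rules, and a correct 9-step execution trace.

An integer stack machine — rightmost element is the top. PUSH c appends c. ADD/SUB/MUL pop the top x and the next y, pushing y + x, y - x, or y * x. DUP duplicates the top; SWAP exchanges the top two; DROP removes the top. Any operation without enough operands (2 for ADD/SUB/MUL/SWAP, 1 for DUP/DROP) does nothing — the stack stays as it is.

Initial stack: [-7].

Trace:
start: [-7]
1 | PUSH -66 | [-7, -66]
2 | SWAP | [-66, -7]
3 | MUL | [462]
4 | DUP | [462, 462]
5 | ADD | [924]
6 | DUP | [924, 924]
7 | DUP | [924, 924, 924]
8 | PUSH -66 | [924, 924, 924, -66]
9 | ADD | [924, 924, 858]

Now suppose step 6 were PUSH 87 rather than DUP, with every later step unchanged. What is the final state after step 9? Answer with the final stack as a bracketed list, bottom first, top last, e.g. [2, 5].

[924, 87, 21]

(re-executing from step 6 with the substitution; state before step 6: [924])
6 | PUSH 87 | [924, 87]
7 | DUP | [924, 87, 87]
8 | PUSH -66 | [924, 87, 87, -66]
9 | ADD | [924, 87, 21]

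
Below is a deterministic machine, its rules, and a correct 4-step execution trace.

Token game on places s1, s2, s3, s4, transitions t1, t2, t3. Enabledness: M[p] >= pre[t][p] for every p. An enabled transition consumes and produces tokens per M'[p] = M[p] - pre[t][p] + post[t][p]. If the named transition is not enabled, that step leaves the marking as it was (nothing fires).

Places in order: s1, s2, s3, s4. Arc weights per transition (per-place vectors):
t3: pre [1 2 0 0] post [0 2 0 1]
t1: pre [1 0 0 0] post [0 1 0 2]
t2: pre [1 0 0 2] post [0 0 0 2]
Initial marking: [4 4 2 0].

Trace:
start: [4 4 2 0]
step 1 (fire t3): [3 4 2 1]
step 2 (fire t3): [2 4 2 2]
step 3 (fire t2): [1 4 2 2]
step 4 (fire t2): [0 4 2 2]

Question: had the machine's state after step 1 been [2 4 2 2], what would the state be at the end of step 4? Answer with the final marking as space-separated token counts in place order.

0 4 2 3

state after step 1 := [2 4 2 2]
step 2 (fire t3): [1 4 2 3]
step 3 (fire t2): [0 4 2 3]
step 4 (fire t2): [0 4 2 3]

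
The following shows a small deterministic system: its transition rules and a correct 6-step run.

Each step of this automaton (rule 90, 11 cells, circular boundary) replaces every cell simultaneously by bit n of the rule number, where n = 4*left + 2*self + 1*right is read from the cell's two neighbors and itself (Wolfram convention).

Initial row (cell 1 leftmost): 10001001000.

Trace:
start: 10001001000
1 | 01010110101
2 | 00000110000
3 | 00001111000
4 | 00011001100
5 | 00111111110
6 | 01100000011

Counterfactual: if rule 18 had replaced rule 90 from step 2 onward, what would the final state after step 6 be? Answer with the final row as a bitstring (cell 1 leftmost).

00000000000

(re-executing steps 2..6 under rule 18; state before step 2: 01010110101)
2 | 00000000000
3 | 00000000000
4 | 00000000000
5 | 00000000000
6 | 00000000000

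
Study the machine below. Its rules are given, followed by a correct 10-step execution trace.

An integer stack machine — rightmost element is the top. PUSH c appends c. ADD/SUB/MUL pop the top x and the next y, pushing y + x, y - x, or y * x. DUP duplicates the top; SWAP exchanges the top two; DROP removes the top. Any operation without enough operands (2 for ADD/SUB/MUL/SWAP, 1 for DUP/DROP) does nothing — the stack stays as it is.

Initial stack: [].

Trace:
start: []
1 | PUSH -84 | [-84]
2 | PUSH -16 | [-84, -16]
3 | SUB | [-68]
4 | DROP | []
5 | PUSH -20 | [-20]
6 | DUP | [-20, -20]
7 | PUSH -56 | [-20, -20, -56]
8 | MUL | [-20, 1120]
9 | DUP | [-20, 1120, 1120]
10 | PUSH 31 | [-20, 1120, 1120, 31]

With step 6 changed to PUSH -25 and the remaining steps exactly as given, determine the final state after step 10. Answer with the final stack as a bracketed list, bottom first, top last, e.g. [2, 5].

[-20, 1400, 1400, 31]

(re-executing from step 6 with the substitution; state before step 6: [-20])
6 | PUSH -25 | [-20, -25]
7 | PUSH -56 | [-20, -25, -56]
8 | MUL | [-20, 1400]
9 | DUP | [-20, 1400, 1400]
10 | PUSH 31 | [-20, 1400, 1400, 31]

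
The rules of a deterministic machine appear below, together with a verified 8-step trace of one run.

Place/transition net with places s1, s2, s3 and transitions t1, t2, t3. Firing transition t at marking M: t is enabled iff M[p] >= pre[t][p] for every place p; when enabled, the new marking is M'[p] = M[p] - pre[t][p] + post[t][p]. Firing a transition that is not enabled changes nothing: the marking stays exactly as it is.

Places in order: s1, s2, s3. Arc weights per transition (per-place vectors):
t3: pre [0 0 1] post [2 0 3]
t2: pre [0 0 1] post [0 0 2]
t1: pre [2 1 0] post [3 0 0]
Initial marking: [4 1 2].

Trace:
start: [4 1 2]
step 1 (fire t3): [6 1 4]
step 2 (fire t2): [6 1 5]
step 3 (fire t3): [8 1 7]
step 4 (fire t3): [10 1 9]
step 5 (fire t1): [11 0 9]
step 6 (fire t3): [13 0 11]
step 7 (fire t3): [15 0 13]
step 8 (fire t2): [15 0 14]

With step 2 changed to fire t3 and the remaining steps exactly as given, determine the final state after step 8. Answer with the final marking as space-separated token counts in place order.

(re-executing from step 2 with the substitution; state before step 2: [6 1 4])
step 2 (fire t3): [8 1 6]
step 3 (fire t3): [10 1 8]
step 4 (fire t3): [12 1 10]
step 5 (fire t1): [13 0 10]
step 6 (fire t3): [15 0 12]
step 7 (fire t3): [17 0 14]
step 8 (fire t2): [17 0 15]

17 0 15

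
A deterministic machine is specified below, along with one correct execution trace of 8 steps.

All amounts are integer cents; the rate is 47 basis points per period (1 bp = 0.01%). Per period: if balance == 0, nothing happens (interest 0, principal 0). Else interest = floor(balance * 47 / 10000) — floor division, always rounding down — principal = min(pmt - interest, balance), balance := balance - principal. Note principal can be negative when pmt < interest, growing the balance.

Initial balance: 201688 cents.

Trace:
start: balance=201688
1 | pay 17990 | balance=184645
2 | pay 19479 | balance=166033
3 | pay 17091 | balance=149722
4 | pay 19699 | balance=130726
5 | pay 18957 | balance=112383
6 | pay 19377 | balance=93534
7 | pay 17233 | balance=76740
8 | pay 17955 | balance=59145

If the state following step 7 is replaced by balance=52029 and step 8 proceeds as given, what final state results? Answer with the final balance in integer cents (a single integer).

34318

state after step 7 := balance=52029
8 | pay 17955 | balance=34318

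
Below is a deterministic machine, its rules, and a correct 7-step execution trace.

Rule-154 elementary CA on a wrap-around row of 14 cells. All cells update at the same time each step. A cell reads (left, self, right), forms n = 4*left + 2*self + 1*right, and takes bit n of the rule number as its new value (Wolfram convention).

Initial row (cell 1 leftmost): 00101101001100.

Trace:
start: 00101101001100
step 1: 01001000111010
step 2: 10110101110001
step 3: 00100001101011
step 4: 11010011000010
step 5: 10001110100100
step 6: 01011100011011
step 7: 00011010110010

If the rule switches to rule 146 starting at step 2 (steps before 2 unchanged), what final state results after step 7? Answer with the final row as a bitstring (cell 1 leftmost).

10100010100000

(re-executing steps 2..7 under rule 146; state before step 2: 01001000111010)
step 2: 10110101010001
step 3: 00000000001010
step 4: 00000000010001
step 5: 10000000101010
step 6: 01000001000000
step 7: 10100010100000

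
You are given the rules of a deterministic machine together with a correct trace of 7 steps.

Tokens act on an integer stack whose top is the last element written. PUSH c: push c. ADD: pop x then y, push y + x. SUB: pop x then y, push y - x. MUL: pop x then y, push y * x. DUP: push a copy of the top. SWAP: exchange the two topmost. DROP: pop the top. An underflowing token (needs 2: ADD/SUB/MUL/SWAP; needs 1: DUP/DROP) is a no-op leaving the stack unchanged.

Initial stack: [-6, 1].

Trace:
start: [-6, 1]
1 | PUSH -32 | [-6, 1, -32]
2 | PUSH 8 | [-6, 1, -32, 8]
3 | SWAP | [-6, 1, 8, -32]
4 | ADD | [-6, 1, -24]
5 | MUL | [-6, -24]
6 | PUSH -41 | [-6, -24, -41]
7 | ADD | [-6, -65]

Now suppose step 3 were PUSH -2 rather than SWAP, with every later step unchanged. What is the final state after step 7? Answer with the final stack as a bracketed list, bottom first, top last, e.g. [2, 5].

(re-executing from step 3 with the substitution; state before step 3: [-6, 1, -32, 8])
3 | PUSH -2 | [-6, 1, -32, 8, -2]
4 | ADD | [-6, 1, -32, 6]
5 | MUL | [-6, 1, -192]
6 | PUSH -41 | [-6, 1, -192, -41]
7 | ADD | [-6, 1, -233]

[-6, 1, -233]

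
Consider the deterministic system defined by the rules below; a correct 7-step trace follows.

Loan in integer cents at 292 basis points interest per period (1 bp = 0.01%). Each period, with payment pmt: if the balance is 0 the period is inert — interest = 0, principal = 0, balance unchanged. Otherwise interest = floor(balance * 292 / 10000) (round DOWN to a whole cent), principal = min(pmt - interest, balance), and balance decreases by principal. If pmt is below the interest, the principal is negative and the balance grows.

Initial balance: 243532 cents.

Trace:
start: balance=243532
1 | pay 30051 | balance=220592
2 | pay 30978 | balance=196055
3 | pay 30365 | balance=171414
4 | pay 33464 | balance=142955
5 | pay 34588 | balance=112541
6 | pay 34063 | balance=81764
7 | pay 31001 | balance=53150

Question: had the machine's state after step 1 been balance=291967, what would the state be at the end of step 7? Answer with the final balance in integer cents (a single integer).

137978

state after step 1 := balance=291967
2 | pay 30978 | balance=269514
3 | pay 30365 | balance=247018
4 | pay 33464 | balance=220766
5 | pay 34588 | balance=192624
6 | pay 34063 | balance=164185
7 | pay 31001 | balance=137978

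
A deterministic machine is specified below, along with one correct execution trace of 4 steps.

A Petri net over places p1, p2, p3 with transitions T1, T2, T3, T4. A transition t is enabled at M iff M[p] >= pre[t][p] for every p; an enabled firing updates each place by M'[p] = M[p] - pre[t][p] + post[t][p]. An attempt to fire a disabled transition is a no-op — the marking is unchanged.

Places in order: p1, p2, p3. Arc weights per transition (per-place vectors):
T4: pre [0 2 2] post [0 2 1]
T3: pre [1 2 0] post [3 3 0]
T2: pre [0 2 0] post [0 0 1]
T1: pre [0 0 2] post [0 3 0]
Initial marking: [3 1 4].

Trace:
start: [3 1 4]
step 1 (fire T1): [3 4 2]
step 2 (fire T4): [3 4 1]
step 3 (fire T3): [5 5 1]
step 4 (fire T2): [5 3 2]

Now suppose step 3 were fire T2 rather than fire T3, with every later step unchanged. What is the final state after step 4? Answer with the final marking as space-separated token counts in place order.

(re-executing from step 3 with the substitution; state before step 3: [3 4 1])
step 3 (fire T2): [3 2 2]
step 4 (fire T2): [3 0 3]

3 0 3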